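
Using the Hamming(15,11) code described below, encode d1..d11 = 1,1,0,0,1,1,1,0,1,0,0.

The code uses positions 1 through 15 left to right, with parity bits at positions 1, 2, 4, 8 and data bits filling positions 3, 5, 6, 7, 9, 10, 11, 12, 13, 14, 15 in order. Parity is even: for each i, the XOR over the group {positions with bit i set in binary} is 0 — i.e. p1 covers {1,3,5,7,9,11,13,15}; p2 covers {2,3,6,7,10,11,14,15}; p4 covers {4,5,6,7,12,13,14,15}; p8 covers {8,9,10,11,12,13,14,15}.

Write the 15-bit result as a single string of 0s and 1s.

Place data at non-parity positions: p1 p2 1 p4 1 0 0 p8 1 1 1 0 1 0 0
p1 (pos 1,3,5,7,9,11,13,15): XOR of data positions = 1⊕1⊕0⊕1⊕1⊕1⊕0 = 1
p2 (pos 2,3,6,7,10,11,14,15): XOR of data positions = 1⊕0⊕0⊕1⊕1⊕0⊕0 = 1
p4 (pos 4,5,6,7,12,13,14,15): XOR of data positions = 1⊕0⊕0⊕0⊕1⊕0⊕0 = 0
p8 (pos 8,9,10,11,12,13,14,15): XOR of data positions = 1⊕1⊕1⊕0⊕1⊕0⊕0 = 0
Codeword: 111010001110100

111010001110100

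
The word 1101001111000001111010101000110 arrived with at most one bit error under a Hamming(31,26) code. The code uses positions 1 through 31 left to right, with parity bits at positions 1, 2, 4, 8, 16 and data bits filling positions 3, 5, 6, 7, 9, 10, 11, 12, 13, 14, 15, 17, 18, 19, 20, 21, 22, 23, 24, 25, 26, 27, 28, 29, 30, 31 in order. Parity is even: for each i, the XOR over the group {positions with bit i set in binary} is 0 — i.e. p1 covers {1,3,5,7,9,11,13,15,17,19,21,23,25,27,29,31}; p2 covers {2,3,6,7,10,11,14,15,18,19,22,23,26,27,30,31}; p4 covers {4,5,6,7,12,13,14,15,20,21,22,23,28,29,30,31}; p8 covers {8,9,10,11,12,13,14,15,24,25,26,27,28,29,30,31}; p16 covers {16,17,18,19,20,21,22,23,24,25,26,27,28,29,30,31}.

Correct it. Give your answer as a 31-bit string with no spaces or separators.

s1 (pos 1,3,5,7,9,11,13,15,17,19,21,23,25,27,29,31): 1⊕0⊕0⊕1⊕1⊕0⊕0⊕0⊕1⊕1⊕1⊕1⊕1⊕0⊕1⊕0 = 1
s2 (pos 2,3,6,7,10,11,14,15,18,19,22,23,26,27,30,31): 1⊕0⊕0⊕1⊕1⊕0⊕0⊕0⊕1⊕1⊕0⊕1⊕0⊕0⊕1⊕0 = 1
s4 (pos 4,5,6,7,12,13,14,15,20,21,22,23,28,29,30,31): 1⊕0⊕0⊕1⊕0⊕0⊕0⊕0⊕0⊕1⊕0⊕1⊕0⊕1⊕1⊕0 = 0
s8 (pos 8,9,10,11,12,13,14,15,24,25,26,27,28,29,30,31): 1⊕1⊕1⊕0⊕0⊕0⊕0⊕0⊕0⊕1⊕0⊕0⊕0⊕1⊕1⊕0 = 0
s16 (pos 16,17,18,19,20,21,22,23,24,25,26,27,28,29,30,31): 1⊕1⊕1⊕1⊕0⊕1⊕0⊕1⊕0⊕1⊕0⊕0⊕0⊕1⊕1⊕0 = 1
Syndrome s16…s1 = 10011 → error at position 19.
Flip position 19: 1101001111000001111010101000110 → 1101001111000001110010101000110

1101001111000001110010101000110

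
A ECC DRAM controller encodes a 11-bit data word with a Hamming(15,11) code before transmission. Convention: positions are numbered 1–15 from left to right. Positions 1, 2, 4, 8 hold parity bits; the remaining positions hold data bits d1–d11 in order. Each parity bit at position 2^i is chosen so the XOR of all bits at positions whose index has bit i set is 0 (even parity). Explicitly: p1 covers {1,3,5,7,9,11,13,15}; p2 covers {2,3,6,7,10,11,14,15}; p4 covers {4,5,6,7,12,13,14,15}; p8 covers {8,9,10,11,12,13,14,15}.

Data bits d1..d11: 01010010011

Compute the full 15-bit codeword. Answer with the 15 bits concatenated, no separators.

000010110010011

Place data at non-parity positions: p1 p2 0 p4 1 0 1 p8 0 0 1 0 0 1 1
p1 (pos 1,3,5,7,9,11,13,15): XOR of data positions = 0⊕1⊕1⊕0⊕1⊕0⊕1 = 0
p2 (pos 2,3,6,7,10,11,14,15): XOR of data positions = 0⊕0⊕1⊕0⊕1⊕1⊕1 = 0
p4 (pos 4,5,6,7,12,13,14,15): XOR of data positions = 1⊕0⊕1⊕0⊕0⊕1⊕1 = 0
p8 (pos 8,9,10,11,12,13,14,15): XOR of data positions = 0⊕0⊕1⊕0⊕0⊕1⊕1 = 1
Codeword: 000010110010011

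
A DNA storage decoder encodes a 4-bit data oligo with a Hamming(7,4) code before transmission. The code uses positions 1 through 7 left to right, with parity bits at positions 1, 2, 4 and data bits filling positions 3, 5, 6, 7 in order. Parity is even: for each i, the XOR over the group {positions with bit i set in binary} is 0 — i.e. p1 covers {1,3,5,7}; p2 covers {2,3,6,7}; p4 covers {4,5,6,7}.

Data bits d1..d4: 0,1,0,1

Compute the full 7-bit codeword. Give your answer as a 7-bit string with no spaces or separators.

0100101

Place data at non-parity positions: p1 p2 0 p4 1 0 1
p1 (pos 1,3,5,7): XOR of data positions = 0⊕1⊕1 = 0
p2 (pos 2,3,6,7): XOR of data positions = 0⊕0⊕1 = 1
p4 (pos 4,5,6,7): XOR of data positions = 1⊕0⊕1 = 0
Codeword: 0100101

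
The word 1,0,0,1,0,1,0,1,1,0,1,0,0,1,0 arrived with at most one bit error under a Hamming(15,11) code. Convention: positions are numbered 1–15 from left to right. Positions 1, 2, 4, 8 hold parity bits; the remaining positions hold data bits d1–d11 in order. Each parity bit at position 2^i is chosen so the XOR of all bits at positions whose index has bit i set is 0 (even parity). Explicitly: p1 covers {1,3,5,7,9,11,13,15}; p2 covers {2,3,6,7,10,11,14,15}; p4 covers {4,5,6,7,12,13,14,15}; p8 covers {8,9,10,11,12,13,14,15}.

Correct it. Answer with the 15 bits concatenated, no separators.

100101111010010

s1 (pos 1,3,5,7,9,11,13,15): 1⊕0⊕0⊕0⊕1⊕1⊕0⊕0 = 1
s2 (pos 2,3,6,7,10,11,14,15): 0⊕0⊕1⊕0⊕0⊕1⊕1⊕0 = 1
s4 (pos 4,5,6,7,12,13,14,15): 1⊕0⊕1⊕0⊕0⊕0⊕1⊕0 = 1
s8 (pos 8,9,10,11,12,13,14,15): 1⊕1⊕0⊕1⊕0⊕0⊕1⊕0 = 0
Syndrome s8…s1 = 0111 → error at position 7.
Flip position 7: 100101011010010 → 100101111010010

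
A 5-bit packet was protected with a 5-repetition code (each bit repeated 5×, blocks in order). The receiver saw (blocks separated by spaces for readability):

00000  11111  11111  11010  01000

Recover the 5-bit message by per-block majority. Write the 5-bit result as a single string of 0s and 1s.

Block 1 (00000): 0 ones → 0
Block 2 (11111): 5 ones → 1
Block 3 (11111): 5 ones → 1
Block 4 (11010): 3 ones → 1
Block 5 (01000): 1 one → 0

01110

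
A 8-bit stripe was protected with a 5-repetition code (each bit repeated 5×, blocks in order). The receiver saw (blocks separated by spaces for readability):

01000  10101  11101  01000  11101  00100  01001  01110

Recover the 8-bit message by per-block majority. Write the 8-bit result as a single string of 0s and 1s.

01101001

Block 1 (01000): 1 one → 0
Block 2 (10101): 3 ones → 1
Block 3 (11101): 4 ones → 1
Block 4 (01000): 1 one → 0
Block 5 (11101): 4 ones → 1
Block 6 (00100): 1 one → 0
Block 7 (01001): 2 ones → 0
Block 8 (01110): 3 ones → 1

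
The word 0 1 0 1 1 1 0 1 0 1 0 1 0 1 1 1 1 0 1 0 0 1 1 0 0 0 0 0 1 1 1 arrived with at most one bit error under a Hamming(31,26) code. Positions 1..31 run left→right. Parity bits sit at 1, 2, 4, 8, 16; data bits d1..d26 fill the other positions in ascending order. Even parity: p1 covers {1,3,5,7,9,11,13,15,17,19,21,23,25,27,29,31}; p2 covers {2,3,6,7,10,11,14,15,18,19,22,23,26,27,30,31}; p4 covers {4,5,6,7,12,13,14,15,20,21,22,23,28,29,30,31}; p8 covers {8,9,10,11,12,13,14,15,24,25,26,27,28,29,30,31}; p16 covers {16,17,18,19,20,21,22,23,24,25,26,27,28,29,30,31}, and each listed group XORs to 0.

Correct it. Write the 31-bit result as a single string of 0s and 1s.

s1 (pos 1,3,5,7,9,11,13,15,17,19,21,23,25,27,29,31): 0⊕0⊕1⊕0⊕0⊕0⊕0⊕1⊕1⊕1⊕0⊕1⊕0⊕0⊕1⊕1 = 1
s2 (pos 2,3,6,7,10,11,14,15,18,19,22,23,26,27,30,31): 1⊕0⊕1⊕0⊕1⊕0⊕1⊕1⊕0⊕1⊕1⊕1⊕0⊕0⊕1⊕1 = 0
s4 (pos 4,5,6,7,12,13,14,15,20,21,22,23,28,29,30,31): 1⊕1⊕1⊕0⊕1⊕0⊕1⊕1⊕0⊕0⊕1⊕1⊕0⊕1⊕1⊕1 = 1
s8 (pos 8,9,10,11,12,13,14,15,24,25,26,27,28,29,30,31): 1⊕0⊕1⊕0⊕1⊕0⊕1⊕1⊕0⊕0⊕0⊕0⊕0⊕1⊕1⊕1 = 0
s16 (pos 16,17,18,19,20,21,22,23,24,25,26,27,28,29,30,31): 1⊕1⊕0⊕1⊕0⊕0⊕1⊕1⊕0⊕0⊕0⊕0⊕0⊕1⊕1⊕1 = 0
Syndrome s16…s1 = 00101 → error at position 5.
Flip position 5: 0101110101010111101001100000111 → 0101010101010111101001100000111

0101010101010111101001100000111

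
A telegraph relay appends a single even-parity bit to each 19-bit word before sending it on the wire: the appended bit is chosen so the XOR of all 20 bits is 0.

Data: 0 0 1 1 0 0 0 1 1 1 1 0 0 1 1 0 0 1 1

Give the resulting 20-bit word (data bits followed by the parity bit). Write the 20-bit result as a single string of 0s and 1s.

XOR of the 19 data bits: 0⊕0⊕1⊕1⊕0⊕0⊕0⊕1⊕1⊕1⊕1⊕0⊕0⊕1⊕1⊕0⊕0⊕1⊕1 = 0
Parity bit = 0 (so all 20 bits XOR to 0).

00110001111001100110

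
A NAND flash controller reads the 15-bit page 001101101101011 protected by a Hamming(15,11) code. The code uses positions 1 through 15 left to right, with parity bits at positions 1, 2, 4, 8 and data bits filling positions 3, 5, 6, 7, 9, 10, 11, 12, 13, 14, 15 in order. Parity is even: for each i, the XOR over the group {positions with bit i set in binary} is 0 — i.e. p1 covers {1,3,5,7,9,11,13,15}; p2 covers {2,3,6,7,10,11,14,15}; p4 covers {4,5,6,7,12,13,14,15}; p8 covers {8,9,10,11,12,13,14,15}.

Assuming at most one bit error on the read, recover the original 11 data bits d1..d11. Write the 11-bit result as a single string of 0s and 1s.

s1 (pos 1,3,5,7,9,11,13,15): 0⊕1⊕0⊕1⊕1⊕0⊕0⊕1 = 0
s2 (pos 2,3,6,7,10,11,14,15): 0⊕1⊕1⊕1⊕1⊕0⊕1⊕1 = 0
s4 (pos 4,5,6,7,12,13,14,15): 1⊕0⊕1⊕1⊕1⊕0⊕1⊕1 = 0
s8 (pos 8,9,10,11,12,13,14,15): 0⊕1⊕1⊕0⊕1⊕0⊕1⊕1 = 1
Syndrome s8…s1 = 1000 → error at position 8.
Flip position 8: 001101101101011 → 001101111101011
Read data bits from positions 3,5,6,7,9,10,11,12,13,14,15: 10111101011

10111101011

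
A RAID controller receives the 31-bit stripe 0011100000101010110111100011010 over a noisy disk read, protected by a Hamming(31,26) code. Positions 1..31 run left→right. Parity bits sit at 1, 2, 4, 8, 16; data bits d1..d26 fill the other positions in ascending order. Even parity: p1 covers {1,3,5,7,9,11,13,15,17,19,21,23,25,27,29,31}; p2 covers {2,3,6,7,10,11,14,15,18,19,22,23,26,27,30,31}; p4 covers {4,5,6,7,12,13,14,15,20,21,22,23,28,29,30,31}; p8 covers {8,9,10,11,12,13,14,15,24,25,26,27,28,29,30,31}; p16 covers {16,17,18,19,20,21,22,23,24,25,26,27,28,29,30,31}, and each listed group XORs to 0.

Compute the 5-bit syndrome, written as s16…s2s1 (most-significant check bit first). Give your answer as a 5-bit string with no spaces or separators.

s1 (pos 1,3,5,7,9,11,13,15,17,19,21,23,25,27,29,31): 0⊕1⊕1⊕0⊕0⊕1⊕1⊕1⊕1⊕0⊕1⊕1⊕0⊕1⊕0⊕0 = 1
s2 (pos 2,3,6,7,10,11,14,15,18,19,22,23,26,27,30,31): 0⊕1⊕0⊕0⊕0⊕1⊕0⊕1⊕1⊕0⊕1⊕1⊕0⊕1⊕1⊕0 = 0
s4 (pos 4,5,6,7,12,13,14,15,20,21,22,23,28,29,30,31): 1⊕1⊕0⊕0⊕0⊕1⊕0⊕1⊕1⊕1⊕1⊕1⊕1⊕0⊕1⊕0 = 0
s8 (pos 8,9,10,11,12,13,14,15,24,25,26,27,28,29,30,31): 0⊕0⊕0⊕1⊕0⊕1⊕0⊕1⊕0⊕0⊕0⊕1⊕1⊕0⊕1⊕0 = 0
s16 (pos 16,17,18,19,20,21,22,23,24,25,26,27,28,29,30,31): 0⊕1⊕1⊕0⊕1⊕1⊕1⊕1⊕0⊕0⊕0⊕1⊕1⊕0⊕1⊕0 = 1
Syndrome s16…s1 = 10001 → error at position 17.

10001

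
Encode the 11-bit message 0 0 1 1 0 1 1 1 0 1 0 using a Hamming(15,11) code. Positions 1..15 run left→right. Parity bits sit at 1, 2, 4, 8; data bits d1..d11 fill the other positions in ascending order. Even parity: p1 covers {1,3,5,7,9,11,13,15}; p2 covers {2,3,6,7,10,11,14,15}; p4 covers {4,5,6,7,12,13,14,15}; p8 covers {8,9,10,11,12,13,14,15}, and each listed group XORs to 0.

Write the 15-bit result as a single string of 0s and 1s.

Place data at non-parity positions: p1 p2 0 p4 0 1 1 p8 0 1 1 1 0 1 0
p1 (pos 1,3,5,7,9,11,13,15): XOR of data positions = 0⊕0⊕1⊕0⊕1⊕0⊕0 = 0
p2 (pos 2,3,6,7,10,11,14,15): XOR of data positions = 0⊕1⊕1⊕1⊕1⊕1⊕0 = 1
p4 (pos 4,5,6,7,12,13,14,15): XOR of data positions = 0⊕1⊕1⊕1⊕0⊕1⊕0 = 0
p8 (pos 8,9,10,11,12,13,14,15): XOR of data positions = 0⊕1⊕1⊕1⊕0⊕1⊕0 = 0
Codeword: 010001100111010

010001100111010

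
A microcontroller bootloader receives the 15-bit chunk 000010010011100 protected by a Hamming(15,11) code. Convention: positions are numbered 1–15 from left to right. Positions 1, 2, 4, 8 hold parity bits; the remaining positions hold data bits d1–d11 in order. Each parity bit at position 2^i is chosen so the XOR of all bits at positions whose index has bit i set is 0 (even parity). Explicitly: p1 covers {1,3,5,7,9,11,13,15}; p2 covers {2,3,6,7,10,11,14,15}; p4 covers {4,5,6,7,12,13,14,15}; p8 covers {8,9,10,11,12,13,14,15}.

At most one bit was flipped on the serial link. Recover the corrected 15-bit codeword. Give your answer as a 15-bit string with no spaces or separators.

s1 (pos 1,3,5,7,9,11,13,15): 0⊕0⊕1⊕0⊕0⊕1⊕1⊕0 = 1
s2 (pos 2,3,6,7,10,11,14,15): 0⊕0⊕0⊕0⊕0⊕1⊕0⊕0 = 1
s4 (pos 4,5,6,7,12,13,14,15): 0⊕1⊕0⊕0⊕1⊕1⊕0⊕0 = 1
s8 (pos 8,9,10,11,12,13,14,15): 1⊕0⊕0⊕1⊕1⊕1⊕0⊕0 = 0
Syndrome s8…s1 = 0111 → error at position 7.
Flip position 7: 000010010011100 → 000010110011100

000010110011100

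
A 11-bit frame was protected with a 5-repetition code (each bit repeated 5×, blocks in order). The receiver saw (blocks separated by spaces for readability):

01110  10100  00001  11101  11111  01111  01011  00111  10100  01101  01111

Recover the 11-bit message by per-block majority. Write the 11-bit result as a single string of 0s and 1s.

10011111011

Block 1 (01110): 3 ones → 1
Block 2 (10100): 2 ones → 0
Block 3 (00001): 1 one → 0
Block 4 (11101): 4 ones → 1
Block 5 (11111): 5 ones → 1
Block 6 (01111): 4 ones → 1
Block 7 (01011): 3 ones → 1
Block 8 (00111): 3 ones → 1
Block 9 (10100): 2 ones → 0
Block 10 (01101): 3 ones → 1
Block 11 (01111): 4 ones → 1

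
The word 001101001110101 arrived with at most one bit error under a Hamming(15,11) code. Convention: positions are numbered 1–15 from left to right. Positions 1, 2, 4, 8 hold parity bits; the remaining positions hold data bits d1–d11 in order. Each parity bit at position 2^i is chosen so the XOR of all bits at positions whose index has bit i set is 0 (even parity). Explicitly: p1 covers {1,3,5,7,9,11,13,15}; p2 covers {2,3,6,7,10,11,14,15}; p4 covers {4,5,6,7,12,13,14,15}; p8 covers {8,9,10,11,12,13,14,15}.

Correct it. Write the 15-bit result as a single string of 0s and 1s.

001101001100101

s1 (pos 1,3,5,7,9,11,13,15): 0⊕1⊕0⊕0⊕1⊕1⊕1⊕1 = 1
s2 (pos 2,3,6,7,10,11,14,15): 0⊕1⊕1⊕0⊕1⊕1⊕0⊕1 = 1
s4 (pos 4,5,6,7,12,13,14,15): 1⊕0⊕1⊕0⊕0⊕1⊕0⊕1 = 0
s8 (pos 8,9,10,11,12,13,14,15): 0⊕1⊕1⊕1⊕0⊕1⊕0⊕1 = 1
Syndrome s8…s1 = 1011 → error at position 11.
Flip position 11: 001101001110101 → 001101001100101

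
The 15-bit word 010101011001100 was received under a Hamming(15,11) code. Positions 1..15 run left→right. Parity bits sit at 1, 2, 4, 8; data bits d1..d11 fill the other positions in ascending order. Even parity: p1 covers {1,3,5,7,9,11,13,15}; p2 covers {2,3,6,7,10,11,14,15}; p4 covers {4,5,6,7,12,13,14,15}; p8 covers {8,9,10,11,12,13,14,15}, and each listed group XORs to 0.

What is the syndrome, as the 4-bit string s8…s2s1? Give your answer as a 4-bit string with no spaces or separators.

0000

s1 (pos 1,3,5,7,9,11,13,15): 0⊕0⊕0⊕0⊕1⊕0⊕1⊕0 = 0
s2 (pos 2,3,6,7,10,11,14,15): 1⊕0⊕1⊕0⊕0⊕0⊕0⊕0 = 0
s4 (pos 4,5,6,7,12,13,14,15): 1⊕0⊕1⊕0⊕1⊕1⊕0⊕0 = 0
s8 (pos 8,9,10,11,12,13,14,15): 1⊕1⊕0⊕0⊕1⊕1⊕0⊕0 = 0
Syndrome s8…s1 = 0000 → no error.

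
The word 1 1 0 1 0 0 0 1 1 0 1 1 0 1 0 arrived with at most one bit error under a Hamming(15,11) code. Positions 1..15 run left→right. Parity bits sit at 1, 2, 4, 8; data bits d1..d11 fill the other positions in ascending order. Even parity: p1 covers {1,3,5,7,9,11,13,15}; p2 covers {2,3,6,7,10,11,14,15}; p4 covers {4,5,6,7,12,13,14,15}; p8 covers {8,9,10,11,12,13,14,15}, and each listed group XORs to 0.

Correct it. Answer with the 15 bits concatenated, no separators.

110100011011011

s1 (pos 1,3,5,7,9,11,13,15): 1⊕0⊕0⊕0⊕1⊕1⊕0⊕0 = 1
s2 (pos 2,3,6,7,10,11,14,15): 1⊕0⊕0⊕0⊕0⊕1⊕1⊕0 = 1
s4 (pos 4,5,6,7,12,13,14,15): 1⊕0⊕0⊕0⊕1⊕0⊕1⊕0 = 1
s8 (pos 8,9,10,11,12,13,14,15): 1⊕1⊕0⊕1⊕1⊕0⊕1⊕0 = 1
Syndrome s8…s1 = 1111 → error at position 15.
Flip position 15: 110100011011010 → 110100011011011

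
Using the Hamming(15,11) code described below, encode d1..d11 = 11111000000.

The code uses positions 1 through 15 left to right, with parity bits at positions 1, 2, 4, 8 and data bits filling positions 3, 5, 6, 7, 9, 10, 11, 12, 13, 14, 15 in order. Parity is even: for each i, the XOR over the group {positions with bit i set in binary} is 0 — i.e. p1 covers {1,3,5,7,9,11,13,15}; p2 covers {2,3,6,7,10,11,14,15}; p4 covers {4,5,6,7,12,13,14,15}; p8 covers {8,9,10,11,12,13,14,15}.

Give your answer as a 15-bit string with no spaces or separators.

011111111000000

Place data at non-parity positions: p1 p2 1 p4 1 1 1 p8 1 0 0 0 0 0 0
p1 (pos 1,3,5,7,9,11,13,15): XOR of data positions = 1⊕1⊕1⊕1⊕0⊕0⊕0 = 0
p2 (pos 2,3,6,7,10,11,14,15): XOR of data positions = 1⊕1⊕1⊕0⊕0⊕0⊕0 = 1
p4 (pos 4,5,6,7,12,13,14,15): XOR of data positions = 1⊕1⊕1⊕0⊕0⊕0⊕0 = 1
p8 (pos 8,9,10,11,12,13,14,15): XOR of data positions = 1⊕0⊕0⊕0⊕0⊕0⊕0 = 1
Codeword: 011111111000000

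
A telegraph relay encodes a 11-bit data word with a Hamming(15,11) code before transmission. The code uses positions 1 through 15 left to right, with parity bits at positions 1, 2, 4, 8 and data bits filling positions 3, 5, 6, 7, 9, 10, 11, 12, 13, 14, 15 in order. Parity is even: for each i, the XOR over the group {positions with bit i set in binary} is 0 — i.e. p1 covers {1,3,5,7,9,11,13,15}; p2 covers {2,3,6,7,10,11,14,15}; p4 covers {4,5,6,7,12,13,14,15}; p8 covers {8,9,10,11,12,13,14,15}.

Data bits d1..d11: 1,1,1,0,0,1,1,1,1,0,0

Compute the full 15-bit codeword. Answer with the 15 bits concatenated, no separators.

Place data at non-parity positions: p1 p2 1 p4 1 1 0 p8 0 1 1 1 1 0 0
p1 (pos 1,3,5,7,9,11,13,15): XOR of data positions = 1⊕1⊕0⊕0⊕1⊕1⊕0 = 0
p2 (pos 2,3,6,7,10,11,14,15): XOR of data positions = 1⊕1⊕0⊕1⊕1⊕0⊕0 = 0
p4 (pos 4,5,6,7,12,13,14,15): XOR of data positions = 1⊕1⊕0⊕1⊕1⊕0⊕0 = 0
p8 (pos 8,9,10,11,12,13,14,15): XOR of data positions = 0⊕1⊕1⊕1⊕1⊕0⊕0 = 0
Codeword: 001011000111100

001011000111100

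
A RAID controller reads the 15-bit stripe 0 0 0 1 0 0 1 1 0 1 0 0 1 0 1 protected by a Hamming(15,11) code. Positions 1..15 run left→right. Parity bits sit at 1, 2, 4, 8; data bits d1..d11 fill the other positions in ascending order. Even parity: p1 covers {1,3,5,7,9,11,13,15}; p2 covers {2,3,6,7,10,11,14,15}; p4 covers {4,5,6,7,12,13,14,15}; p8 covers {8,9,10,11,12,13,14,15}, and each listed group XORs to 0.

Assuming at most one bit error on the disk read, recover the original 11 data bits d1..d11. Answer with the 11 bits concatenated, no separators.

s1 (pos 1,3,5,7,9,11,13,15): 0⊕0⊕0⊕1⊕0⊕0⊕1⊕1 = 1
s2 (pos 2,3,6,7,10,11,14,15): 0⊕0⊕0⊕1⊕1⊕0⊕0⊕1 = 1
s4 (pos 4,5,6,7,12,13,14,15): 1⊕0⊕0⊕1⊕0⊕1⊕0⊕1 = 0
s8 (pos 8,9,10,11,12,13,14,15): 1⊕0⊕1⊕0⊕0⊕1⊕0⊕1 = 0
Syndrome s8…s1 = 0011 → error at position 3.
Flip position 3: 000100110100101 → 001100110100101
Read data bits from positions 3,5,6,7,9,10,11,12,13,14,15: 10010100101

10010100101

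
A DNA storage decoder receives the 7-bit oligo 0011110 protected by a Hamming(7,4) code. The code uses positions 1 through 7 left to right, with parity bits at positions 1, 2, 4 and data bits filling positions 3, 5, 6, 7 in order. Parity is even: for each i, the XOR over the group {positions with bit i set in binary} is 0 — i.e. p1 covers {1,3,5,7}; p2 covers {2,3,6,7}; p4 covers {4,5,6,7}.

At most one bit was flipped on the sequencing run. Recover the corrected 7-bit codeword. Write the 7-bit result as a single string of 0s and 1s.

0010110

s1 (pos 1,3,5,7): 0⊕1⊕1⊕0 = 0
s2 (pos 2,3,6,7): 0⊕1⊕1⊕0 = 0
s4 (pos 4,5,6,7): 1⊕1⊕1⊕0 = 1
Syndrome s4…s1 = 100 → error at position 4.
Flip position 4: 0011110 → 0010110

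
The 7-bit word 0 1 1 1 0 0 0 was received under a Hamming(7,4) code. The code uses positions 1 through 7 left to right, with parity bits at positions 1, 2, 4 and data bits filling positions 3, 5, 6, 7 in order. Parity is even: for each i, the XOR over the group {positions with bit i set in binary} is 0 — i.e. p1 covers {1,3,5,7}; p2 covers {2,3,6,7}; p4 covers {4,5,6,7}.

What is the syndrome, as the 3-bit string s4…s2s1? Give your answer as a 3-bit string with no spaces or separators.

s1 (pos 1,3,5,7): 0⊕1⊕0⊕0 = 1
s2 (pos 2,3,6,7): 1⊕1⊕0⊕0 = 0
s4 (pos 4,5,6,7): 1⊕0⊕0⊕0 = 1
Syndrome s4…s1 = 101 → error at position 5.

101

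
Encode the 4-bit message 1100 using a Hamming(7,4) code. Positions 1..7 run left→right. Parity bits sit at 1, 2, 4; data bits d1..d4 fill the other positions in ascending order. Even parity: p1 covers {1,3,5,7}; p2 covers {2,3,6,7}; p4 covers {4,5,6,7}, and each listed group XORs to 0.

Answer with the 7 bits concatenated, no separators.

0111100

Place data at non-parity positions: p1 p2 1 p4 1 0 0
p1 (pos 1,3,5,7): XOR of data positions = 1⊕1⊕0 = 0
p2 (pos 2,3,6,7): XOR of data positions = 1⊕0⊕0 = 1
p4 (pos 4,5,6,7): XOR of data positions = 1⊕0⊕0 = 1
Codeword: 0111100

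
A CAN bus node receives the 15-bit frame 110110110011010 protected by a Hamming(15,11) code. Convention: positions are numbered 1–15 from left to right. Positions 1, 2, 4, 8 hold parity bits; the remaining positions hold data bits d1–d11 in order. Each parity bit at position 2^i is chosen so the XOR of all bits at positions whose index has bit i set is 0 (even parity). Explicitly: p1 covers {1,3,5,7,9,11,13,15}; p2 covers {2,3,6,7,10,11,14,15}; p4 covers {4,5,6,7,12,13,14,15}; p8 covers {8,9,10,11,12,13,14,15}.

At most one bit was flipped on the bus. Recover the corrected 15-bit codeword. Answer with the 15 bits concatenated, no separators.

110010110011010

s1 (pos 1,3,5,7,9,11,13,15): 1⊕0⊕1⊕1⊕0⊕1⊕0⊕0 = 0
s2 (pos 2,3,6,7,10,11,14,15): 1⊕0⊕0⊕1⊕0⊕1⊕1⊕0 = 0
s4 (pos 4,5,6,7,12,13,14,15): 1⊕1⊕0⊕1⊕1⊕0⊕1⊕0 = 1
s8 (pos 8,9,10,11,12,13,14,15): 1⊕0⊕0⊕1⊕1⊕0⊕1⊕0 = 0
Syndrome s8…s1 = 0100 → error at position 4.
Flip position 4: 110110110011010 → 110010110011010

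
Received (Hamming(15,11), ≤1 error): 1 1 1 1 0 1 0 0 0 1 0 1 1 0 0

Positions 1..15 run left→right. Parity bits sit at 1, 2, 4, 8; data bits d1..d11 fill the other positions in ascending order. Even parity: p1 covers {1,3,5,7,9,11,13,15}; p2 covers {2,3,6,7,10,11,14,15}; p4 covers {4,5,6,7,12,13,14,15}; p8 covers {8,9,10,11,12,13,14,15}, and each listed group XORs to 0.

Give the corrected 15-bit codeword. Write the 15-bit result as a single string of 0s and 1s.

s1 (pos 1,3,5,7,9,11,13,15): 1⊕1⊕0⊕0⊕0⊕0⊕1⊕0 = 1
s2 (pos 2,3,6,7,10,11,14,15): 1⊕1⊕1⊕0⊕1⊕0⊕0⊕0 = 0
s4 (pos 4,5,6,7,12,13,14,15): 1⊕0⊕1⊕0⊕1⊕1⊕0⊕0 = 0
s8 (pos 8,9,10,11,12,13,14,15): 0⊕0⊕1⊕0⊕1⊕1⊕0⊕0 = 1
Syndrome s8…s1 = 1001 → error at position 9.
Flip position 9: 111101000101100 → 111101001101100

111101001101100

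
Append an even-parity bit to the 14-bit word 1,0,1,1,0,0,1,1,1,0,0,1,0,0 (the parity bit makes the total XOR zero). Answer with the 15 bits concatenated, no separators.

101100111001001

XOR of the 14 data bits: 1⊕0⊕1⊕1⊕0⊕0⊕1⊕1⊕1⊕0⊕0⊕1⊕0⊕0 = 1
Parity bit = 1 (so all 15 bits XOR to 0).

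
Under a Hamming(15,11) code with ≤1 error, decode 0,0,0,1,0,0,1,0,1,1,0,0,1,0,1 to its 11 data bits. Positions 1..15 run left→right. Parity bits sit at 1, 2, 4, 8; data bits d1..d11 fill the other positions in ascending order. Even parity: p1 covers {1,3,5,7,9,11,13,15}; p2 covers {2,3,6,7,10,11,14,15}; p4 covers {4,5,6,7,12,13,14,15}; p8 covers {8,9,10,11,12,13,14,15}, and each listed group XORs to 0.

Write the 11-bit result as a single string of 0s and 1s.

s1 (pos 1,3,5,7,9,11,13,15): 0⊕0⊕0⊕1⊕1⊕0⊕1⊕1 = 0
s2 (pos 2,3,6,7,10,11,14,15): 0⊕0⊕0⊕1⊕1⊕0⊕0⊕1 = 1
s4 (pos 4,5,6,7,12,13,14,15): 1⊕0⊕0⊕1⊕0⊕1⊕0⊕1 = 0
s8 (pos 8,9,10,11,12,13,14,15): 0⊕1⊕1⊕0⊕0⊕1⊕0⊕1 = 0
Syndrome s8…s1 = 0010 → error at position 2.
Flip position 2: 000100101100101 → 010100101100101
Read data bits from positions 3,5,6,7,9,10,11,12,13,14,15: 00011100101

00011100101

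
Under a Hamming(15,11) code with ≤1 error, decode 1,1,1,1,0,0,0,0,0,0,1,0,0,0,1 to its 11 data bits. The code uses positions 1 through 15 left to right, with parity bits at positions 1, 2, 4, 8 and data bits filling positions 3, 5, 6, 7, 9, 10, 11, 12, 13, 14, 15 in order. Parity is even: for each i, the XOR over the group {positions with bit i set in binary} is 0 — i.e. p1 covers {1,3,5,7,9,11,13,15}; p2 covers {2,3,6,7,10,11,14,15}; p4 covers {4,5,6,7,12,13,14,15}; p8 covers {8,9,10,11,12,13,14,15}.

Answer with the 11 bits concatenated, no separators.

10000010001

s1 (pos 1,3,5,7,9,11,13,15): 1⊕1⊕0⊕0⊕0⊕1⊕0⊕1 = 0
s2 (pos 2,3,6,7,10,11,14,15): 1⊕1⊕0⊕0⊕0⊕1⊕0⊕1 = 0
s4 (pos 4,5,6,7,12,13,14,15): 1⊕0⊕0⊕0⊕0⊕0⊕0⊕1 = 0
s8 (pos 8,9,10,11,12,13,14,15): 0⊕0⊕0⊕1⊕0⊕0⊕0⊕1 = 0
Syndrome s8…s1 = 0000 → no error.
Read data bits from positions 3,5,6,7,9,10,11,12,13,14,15: 10000010001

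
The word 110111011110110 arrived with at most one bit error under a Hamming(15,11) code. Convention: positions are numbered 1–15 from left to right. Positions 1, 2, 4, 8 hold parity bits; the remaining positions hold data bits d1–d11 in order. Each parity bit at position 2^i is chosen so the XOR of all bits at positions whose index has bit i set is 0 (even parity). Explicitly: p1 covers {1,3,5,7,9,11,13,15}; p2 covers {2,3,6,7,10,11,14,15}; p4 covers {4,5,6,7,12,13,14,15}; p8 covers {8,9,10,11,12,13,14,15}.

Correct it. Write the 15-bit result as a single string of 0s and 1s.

110111111110110

s1 (pos 1,3,5,7,9,11,13,15): 1⊕0⊕1⊕0⊕1⊕1⊕1⊕0 = 1
s2 (pos 2,3,6,7,10,11,14,15): 1⊕0⊕1⊕0⊕1⊕1⊕1⊕0 = 1
s4 (pos 4,5,6,7,12,13,14,15): 1⊕1⊕1⊕0⊕0⊕1⊕1⊕0 = 1
s8 (pos 8,9,10,11,12,13,14,15): 1⊕1⊕1⊕1⊕0⊕1⊕1⊕0 = 0
Syndrome s8…s1 = 0111 → error at position 7.
Flip position 7: 110111011110110 → 110111111110110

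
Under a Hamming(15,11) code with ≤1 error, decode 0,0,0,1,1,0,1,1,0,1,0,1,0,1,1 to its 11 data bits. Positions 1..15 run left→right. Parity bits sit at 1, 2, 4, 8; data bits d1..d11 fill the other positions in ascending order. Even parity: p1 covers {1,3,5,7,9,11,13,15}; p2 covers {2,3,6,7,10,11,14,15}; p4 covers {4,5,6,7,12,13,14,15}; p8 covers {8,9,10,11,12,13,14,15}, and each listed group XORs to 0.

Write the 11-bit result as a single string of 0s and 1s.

01011101011

s1 (pos 1,3,5,7,9,11,13,15): 0⊕0⊕1⊕1⊕0⊕0⊕0⊕1 = 1
s2 (pos 2,3,6,7,10,11,14,15): 0⊕0⊕0⊕1⊕1⊕0⊕1⊕1 = 0
s4 (pos 4,5,6,7,12,13,14,15): 1⊕1⊕0⊕1⊕1⊕0⊕1⊕1 = 0
s8 (pos 8,9,10,11,12,13,14,15): 1⊕0⊕1⊕0⊕1⊕0⊕1⊕1 = 1
Syndrome s8…s1 = 1001 → error at position 9.
Flip position 9: 000110110101011 → 000110111101011
Read data bits from positions 3,5,6,7,9,10,11,12,13,14,15: 01011101011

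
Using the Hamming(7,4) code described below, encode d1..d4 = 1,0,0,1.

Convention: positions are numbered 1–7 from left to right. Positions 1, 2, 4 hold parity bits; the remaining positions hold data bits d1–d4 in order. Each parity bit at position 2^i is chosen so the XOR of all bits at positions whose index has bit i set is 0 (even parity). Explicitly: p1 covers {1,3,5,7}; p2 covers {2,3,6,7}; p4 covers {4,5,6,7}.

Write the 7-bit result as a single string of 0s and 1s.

0011001

Place data at non-parity positions: p1 p2 1 p4 0 0 1
p1 (pos 1,3,5,7): XOR of data positions = 1⊕0⊕1 = 0
p2 (pos 2,3,6,7): XOR of data positions = 1⊕0⊕1 = 0
p4 (pos 4,5,6,7): XOR of data positions = 0⊕0⊕1 = 1
Codeword: 0011001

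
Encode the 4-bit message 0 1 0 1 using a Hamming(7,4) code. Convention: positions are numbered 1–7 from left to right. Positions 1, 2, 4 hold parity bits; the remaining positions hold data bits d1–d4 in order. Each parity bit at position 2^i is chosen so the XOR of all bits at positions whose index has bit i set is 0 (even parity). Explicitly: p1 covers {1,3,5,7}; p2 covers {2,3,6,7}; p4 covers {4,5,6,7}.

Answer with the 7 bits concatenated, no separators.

0100101

Place data at non-parity positions: p1 p2 0 p4 1 0 1
p1 (pos 1,3,5,7): XOR of data positions = 0⊕1⊕1 = 0
p2 (pos 2,3,6,7): XOR of data positions = 0⊕0⊕1 = 1
p4 (pos 4,5,6,7): XOR of data positions = 1⊕0⊕1 = 0
Codeword: 0100101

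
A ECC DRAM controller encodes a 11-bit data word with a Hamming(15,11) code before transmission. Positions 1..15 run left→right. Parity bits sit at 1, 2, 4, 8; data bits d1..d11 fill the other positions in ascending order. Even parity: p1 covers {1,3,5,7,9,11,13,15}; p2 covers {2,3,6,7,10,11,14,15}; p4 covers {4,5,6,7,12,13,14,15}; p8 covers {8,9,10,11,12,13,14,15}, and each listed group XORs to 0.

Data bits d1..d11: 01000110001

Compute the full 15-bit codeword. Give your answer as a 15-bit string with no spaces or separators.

110010010110001

Place data at non-parity positions: p1 p2 0 p4 1 0 0 p8 0 1 1 0 0 0 1
p1 (pos 1,3,5,7,9,11,13,15): XOR of data positions = 0⊕1⊕0⊕0⊕1⊕0⊕1 = 1
p2 (pos 2,3,6,7,10,11,14,15): XOR of data positions = 0⊕0⊕0⊕1⊕1⊕0⊕1 = 1
p4 (pos 4,5,6,7,12,13,14,15): XOR of data positions = 1⊕0⊕0⊕0⊕0⊕0⊕1 = 0
p8 (pos 8,9,10,11,12,13,14,15): XOR of data positions = 0⊕1⊕1⊕0⊕0⊕0⊕1 = 1
Codeword: 110010010110001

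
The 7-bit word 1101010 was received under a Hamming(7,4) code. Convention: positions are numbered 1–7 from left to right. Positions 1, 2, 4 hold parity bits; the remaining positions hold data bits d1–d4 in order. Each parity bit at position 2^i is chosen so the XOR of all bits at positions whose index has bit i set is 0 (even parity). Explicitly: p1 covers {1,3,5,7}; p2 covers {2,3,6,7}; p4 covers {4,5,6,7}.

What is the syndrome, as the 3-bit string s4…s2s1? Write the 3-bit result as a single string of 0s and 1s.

001

s1 (pos 1,3,5,7): 1⊕0⊕0⊕0 = 1
s2 (pos 2,3,6,7): 1⊕0⊕1⊕0 = 0
s4 (pos 4,5,6,7): 1⊕0⊕1⊕0 = 0
Syndrome s4…s1 = 001 → error at position 1.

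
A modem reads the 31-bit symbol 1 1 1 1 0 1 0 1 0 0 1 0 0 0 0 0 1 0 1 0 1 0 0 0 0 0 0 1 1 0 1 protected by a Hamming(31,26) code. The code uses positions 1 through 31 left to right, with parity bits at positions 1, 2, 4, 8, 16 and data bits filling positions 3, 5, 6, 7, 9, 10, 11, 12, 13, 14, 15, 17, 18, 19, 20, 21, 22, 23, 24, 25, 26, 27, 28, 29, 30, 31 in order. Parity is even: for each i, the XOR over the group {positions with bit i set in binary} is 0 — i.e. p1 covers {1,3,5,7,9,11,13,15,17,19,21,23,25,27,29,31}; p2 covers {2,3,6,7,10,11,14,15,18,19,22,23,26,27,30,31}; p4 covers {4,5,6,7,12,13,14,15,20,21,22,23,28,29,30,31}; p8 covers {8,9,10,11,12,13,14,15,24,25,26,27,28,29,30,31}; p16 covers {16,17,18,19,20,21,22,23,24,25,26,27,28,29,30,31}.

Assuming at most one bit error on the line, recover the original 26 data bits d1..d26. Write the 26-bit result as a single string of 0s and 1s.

10100010000101010000001101

s1 (pos 1,3,5,7,9,11,13,15,17,19,21,23,25,27,29,31): 1⊕1⊕0⊕0⊕0⊕1⊕0⊕0⊕1⊕1⊕1⊕0⊕0⊕0⊕1⊕1 = 0
s2 (pos 2,3,6,7,10,11,14,15,18,19,22,23,26,27,30,31): 1⊕1⊕1⊕0⊕0⊕1⊕0⊕0⊕0⊕1⊕0⊕0⊕0⊕0⊕0⊕1 = 0
s4 (pos 4,5,6,7,12,13,14,15,20,21,22,23,28,29,30,31): 1⊕0⊕1⊕0⊕0⊕0⊕0⊕0⊕0⊕1⊕0⊕0⊕1⊕1⊕0⊕1 = 0
s8 (pos 8,9,10,11,12,13,14,15,24,25,26,27,28,29,30,31): 1⊕0⊕0⊕1⊕0⊕0⊕0⊕0⊕0⊕0⊕0⊕0⊕1⊕1⊕0⊕1 = 1
s16 (pos 16,17,18,19,20,21,22,23,24,25,26,27,28,29,30,31): 0⊕1⊕0⊕1⊕0⊕1⊕0⊕0⊕0⊕0⊕0⊕0⊕1⊕1⊕0⊕1 = 0
Syndrome s16…s1 = 01000 → error at position 8.
Flip position 8: 1111010100100000101010000001101 → 1111010000100000101010000001101
Read data bits from positions 3,5,6,7,9,10,11,12,13,14,15,17,18,19,20,21,22,23,24,25,26,27,28,29,30,31: 10100010000101010000001101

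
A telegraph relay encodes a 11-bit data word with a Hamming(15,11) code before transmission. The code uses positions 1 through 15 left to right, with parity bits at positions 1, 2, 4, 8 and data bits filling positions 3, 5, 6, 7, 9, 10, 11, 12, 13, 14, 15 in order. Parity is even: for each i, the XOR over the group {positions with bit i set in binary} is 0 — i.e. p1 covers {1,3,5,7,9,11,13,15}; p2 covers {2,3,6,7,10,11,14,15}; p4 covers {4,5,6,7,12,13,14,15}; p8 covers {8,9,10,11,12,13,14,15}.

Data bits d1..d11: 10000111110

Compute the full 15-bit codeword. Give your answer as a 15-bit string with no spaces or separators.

Place data at non-parity positions: p1 p2 1 p4 0 0 0 p8 0 1 1 1 1 1 0
p1 (pos 1,3,5,7,9,11,13,15): XOR of data positions = 1⊕0⊕0⊕0⊕1⊕1⊕0 = 1
p2 (pos 2,3,6,7,10,11,14,15): XOR of data positions = 1⊕0⊕0⊕1⊕1⊕1⊕0 = 0
p4 (pos 4,5,6,7,12,13,14,15): XOR of data positions = 0⊕0⊕0⊕1⊕1⊕1⊕0 = 1
p8 (pos 8,9,10,11,12,13,14,15): XOR of data positions = 0⊕1⊕1⊕1⊕1⊕1⊕0 = 1
Codeword: 101100010111110

101100010111110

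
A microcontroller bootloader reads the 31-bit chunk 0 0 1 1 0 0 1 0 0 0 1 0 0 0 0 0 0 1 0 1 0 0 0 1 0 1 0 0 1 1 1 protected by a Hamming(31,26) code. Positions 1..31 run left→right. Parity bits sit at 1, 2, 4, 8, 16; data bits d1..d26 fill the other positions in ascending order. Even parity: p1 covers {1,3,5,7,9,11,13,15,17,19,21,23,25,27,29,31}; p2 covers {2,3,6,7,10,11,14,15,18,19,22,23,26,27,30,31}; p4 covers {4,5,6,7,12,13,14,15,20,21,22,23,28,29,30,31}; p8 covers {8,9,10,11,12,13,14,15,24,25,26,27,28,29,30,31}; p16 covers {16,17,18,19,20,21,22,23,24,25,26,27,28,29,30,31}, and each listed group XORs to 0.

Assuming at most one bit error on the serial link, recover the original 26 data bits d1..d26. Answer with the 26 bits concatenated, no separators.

s1 (pos 1,3,5,7,9,11,13,15,17,19,21,23,25,27,29,31): 0⊕1⊕0⊕1⊕0⊕1⊕0⊕0⊕0⊕0⊕0⊕0⊕0⊕0⊕1⊕1 = 1
s2 (pos 2,3,6,7,10,11,14,15,18,19,22,23,26,27,30,31): 0⊕1⊕0⊕1⊕0⊕1⊕0⊕0⊕1⊕0⊕0⊕0⊕1⊕0⊕1⊕1 = 1
s4 (pos 4,5,6,7,12,13,14,15,20,21,22,23,28,29,30,31): 1⊕0⊕0⊕1⊕0⊕0⊕0⊕0⊕1⊕0⊕0⊕0⊕0⊕1⊕1⊕1 = 0
s8 (pos 8,9,10,11,12,13,14,15,24,25,26,27,28,29,30,31): 0⊕0⊕0⊕1⊕0⊕0⊕0⊕0⊕1⊕0⊕1⊕0⊕0⊕1⊕1⊕1 = 0
s16 (pos 16,17,18,19,20,21,22,23,24,25,26,27,28,29,30,31): 0⊕0⊕1⊕0⊕1⊕0⊕0⊕0⊕1⊕0⊕1⊕0⊕0⊕1⊕1⊕1 = 1
Syndrome s16…s1 = 10011 → error at position 19.
Flip position 19: 0011001000100000010100010100111 → 0011001000100000011100010100111
Read data bits from positions 3,5,6,7,9,10,11,12,13,14,15,17,18,19,20,21,22,23,24,25,26,27,28,29,30,31: 10010010000011100010100111

10010010000011100010100111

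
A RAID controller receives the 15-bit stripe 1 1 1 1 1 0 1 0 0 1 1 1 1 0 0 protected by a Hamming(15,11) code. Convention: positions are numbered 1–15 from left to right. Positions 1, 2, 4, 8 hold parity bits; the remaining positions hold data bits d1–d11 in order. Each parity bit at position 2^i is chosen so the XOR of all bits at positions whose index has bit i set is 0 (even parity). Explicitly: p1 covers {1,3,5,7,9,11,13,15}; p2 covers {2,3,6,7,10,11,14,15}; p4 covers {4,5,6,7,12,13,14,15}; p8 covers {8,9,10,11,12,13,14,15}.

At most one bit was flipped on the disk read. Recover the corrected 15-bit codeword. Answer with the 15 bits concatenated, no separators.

s1 (pos 1,3,5,7,9,11,13,15): 1⊕1⊕1⊕1⊕0⊕1⊕1⊕0 = 0
s2 (pos 2,3,6,7,10,11,14,15): 1⊕1⊕0⊕1⊕1⊕1⊕0⊕0 = 1
s4 (pos 4,5,6,7,12,13,14,15): 1⊕1⊕0⊕1⊕1⊕1⊕0⊕0 = 1
s8 (pos 8,9,10,11,12,13,14,15): 0⊕0⊕1⊕1⊕1⊕1⊕0⊕0 = 0
Syndrome s8…s1 = 0110 → error at position 6.
Flip position 6: 111110100111100 → 111111100111100

111111100111100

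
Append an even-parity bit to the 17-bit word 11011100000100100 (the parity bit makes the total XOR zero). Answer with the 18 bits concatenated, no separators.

XOR of the 17 data bits: 1⊕1⊕0⊕1⊕1⊕1⊕0⊕0⊕0⊕0⊕0⊕1⊕0⊕0⊕1⊕0⊕0 = 1
Parity bit = 1 (so all 18 bits XOR to 0).

110111000001001001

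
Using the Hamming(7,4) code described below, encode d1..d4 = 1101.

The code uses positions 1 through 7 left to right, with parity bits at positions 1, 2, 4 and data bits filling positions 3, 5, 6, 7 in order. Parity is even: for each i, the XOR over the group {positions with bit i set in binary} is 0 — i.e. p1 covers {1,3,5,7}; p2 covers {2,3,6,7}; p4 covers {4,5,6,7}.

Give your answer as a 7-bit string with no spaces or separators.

1010101

Place data at non-parity positions: p1 p2 1 p4 1 0 1
p1 (pos 1,3,5,7): XOR of data positions = 1⊕1⊕1 = 1
p2 (pos 2,3,6,7): XOR of data positions = 1⊕0⊕1 = 0
p4 (pos 4,5,6,7): XOR of data positions = 1⊕0⊕1 = 0
Codeword: 1010101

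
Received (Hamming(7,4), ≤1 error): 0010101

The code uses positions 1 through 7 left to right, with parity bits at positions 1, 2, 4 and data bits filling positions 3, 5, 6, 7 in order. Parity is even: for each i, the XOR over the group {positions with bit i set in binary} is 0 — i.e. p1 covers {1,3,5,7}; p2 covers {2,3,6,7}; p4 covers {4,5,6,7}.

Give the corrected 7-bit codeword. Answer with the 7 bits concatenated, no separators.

s1 (pos 1,3,5,7): 0⊕1⊕1⊕1 = 1
s2 (pos 2,3,6,7): 0⊕1⊕0⊕1 = 0
s4 (pos 4,5,6,7): 0⊕1⊕0⊕1 = 0
Syndrome s4…s1 = 001 → error at position 1.
Flip position 1: 0010101 → 1010101

1010101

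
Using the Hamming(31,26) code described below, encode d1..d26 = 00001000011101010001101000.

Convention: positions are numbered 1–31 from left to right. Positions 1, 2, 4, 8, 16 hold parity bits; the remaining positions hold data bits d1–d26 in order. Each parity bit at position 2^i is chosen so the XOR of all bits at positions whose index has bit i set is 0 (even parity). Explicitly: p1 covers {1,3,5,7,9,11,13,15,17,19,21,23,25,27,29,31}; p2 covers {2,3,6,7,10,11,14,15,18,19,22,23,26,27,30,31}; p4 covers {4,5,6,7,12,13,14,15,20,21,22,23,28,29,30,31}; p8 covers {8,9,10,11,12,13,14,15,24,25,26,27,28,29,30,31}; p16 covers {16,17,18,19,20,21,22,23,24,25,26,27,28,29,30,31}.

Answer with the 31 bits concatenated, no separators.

0000000010000110101010001101000

Place data at non-parity positions: p1 p2 0 p4 0 0 0 p8 1 0 0 0 0 1 1 p16 1 0 1 0 1 0 0 0 1 1 0 1 0 0 0
p1 (pos 1,3,5,7,9,11,13,15,17,19,21,23,25,27,29,31): XOR of data positions = 0⊕0⊕0⊕1⊕0⊕0⊕1⊕1⊕1⊕1⊕0⊕1⊕0⊕0⊕0 = 0
p2 (pos 2,3,6,7,10,11,14,15,18,19,22,23,26,27,30,31): XOR of data positions = 0⊕0⊕0⊕0⊕0⊕1⊕1⊕0⊕1⊕0⊕0⊕1⊕0⊕0⊕0 = 0
p4 (pos 4,5,6,7,12,13,14,15,20,21,22,23,28,29,30,31): XOR of data positions = 0⊕0⊕0⊕0⊕0⊕1⊕1⊕0⊕1⊕0⊕0⊕1⊕0⊕0⊕0 = 0
p8 (pos 8,9,10,11,12,13,14,15,24,25,26,27,28,29,30,31): XOR of data positions = 1⊕0⊕0⊕0⊕0⊕1⊕1⊕0⊕1⊕1⊕0⊕1⊕0⊕0⊕0 = 0
p16 (pos 16,17,18,19,20,21,22,23,24,25,26,27,28,29,30,31): XOR of data positions = 1⊕0⊕1⊕0⊕1⊕0⊕0⊕0⊕1⊕1⊕0⊕1⊕0⊕0⊕0 = 0
Codeword: 0000000010000110101010001101000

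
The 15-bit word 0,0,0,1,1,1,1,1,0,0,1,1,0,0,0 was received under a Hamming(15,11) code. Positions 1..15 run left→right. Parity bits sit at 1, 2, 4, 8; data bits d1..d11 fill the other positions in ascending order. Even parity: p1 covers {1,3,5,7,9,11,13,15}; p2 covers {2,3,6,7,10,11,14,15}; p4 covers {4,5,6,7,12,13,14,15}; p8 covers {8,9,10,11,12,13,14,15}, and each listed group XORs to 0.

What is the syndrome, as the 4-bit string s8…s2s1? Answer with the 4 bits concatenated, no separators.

1111

s1 (pos 1,3,5,7,9,11,13,15): 0⊕0⊕1⊕1⊕0⊕1⊕0⊕0 = 1
s2 (pos 2,3,6,7,10,11,14,15): 0⊕0⊕1⊕1⊕0⊕1⊕0⊕0 = 1
s4 (pos 4,5,6,7,12,13,14,15): 1⊕1⊕1⊕1⊕1⊕0⊕0⊕0 = 1
s8 (pos 8,9,10,11,12,13,14,15): 1⊕0⊕0⊕1⊕1⊕0⊕0⊕0 = 1
Syndrome s8…s1 = 1111 → error at position 15.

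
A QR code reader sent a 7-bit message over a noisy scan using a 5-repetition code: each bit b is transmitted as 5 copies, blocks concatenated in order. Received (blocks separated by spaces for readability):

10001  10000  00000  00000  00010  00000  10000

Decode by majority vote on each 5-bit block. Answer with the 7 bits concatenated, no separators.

0000000

Block 1 (10001): 2 ones → 0
Block 2 (10000): 1 one → 0
Block 3 (00000): 0 ones → 0
Block 4 (00000): 0 ones → 0
Block 5 (00010): 1 one → 0
Block 6 (00000): 0 ones → 0
Block 7 (10000): 1 one → 0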